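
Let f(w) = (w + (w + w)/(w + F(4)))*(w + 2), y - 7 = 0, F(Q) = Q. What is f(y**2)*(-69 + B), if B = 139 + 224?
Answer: 40408830/53 ≈ 7.6243e+5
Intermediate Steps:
B = 363
y = 7 (y = 7 + 0 = 7)
f(w) = (2 + w)*(w + 2*w/(4 + w)) (f(w) = (w + (w + w)/(w + 4))*(w + 2) = (w + (2*w)/(4 + w))*(2 + w) = (w + 2*w/(4 + w))*(2 + w) = (2 + w)*(w + 2*w/(4 + w)))
f(y**2)*(-69 + B) = (7**2*(12 + (7**2)**2 + 8*7**2)/(4 + 7**2))*(-69 + 363) = (49*(12 + 49**2 + 8*49)/(4 + 49))*294 = (49*(12 + 2401 + 392)/53)*294 = (49*(1/53)*2805)*294 = (137445/53)*294 = 40408830/53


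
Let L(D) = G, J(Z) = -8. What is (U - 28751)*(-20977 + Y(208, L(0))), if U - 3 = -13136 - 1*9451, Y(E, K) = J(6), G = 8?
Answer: 1077264975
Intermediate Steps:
L(D) = 8
Y(E, K) = -8
U = -22584 (U = 3 + (-13136 - 1*9451) = 3 + (-13136 - 9451) = 3 - 22587 = -22584)
(U - 28751)*(-20977 + Y(208, L(0))) = (-22584 - 28751)*(-20977 - 8) = -51335*(-20985) = 1077264975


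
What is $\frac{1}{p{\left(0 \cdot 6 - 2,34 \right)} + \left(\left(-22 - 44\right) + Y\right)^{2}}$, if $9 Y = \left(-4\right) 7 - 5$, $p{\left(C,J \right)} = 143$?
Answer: $\frac{9}{44968} \approx 0.00020014$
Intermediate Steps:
$Y = - \frac{11}{3}$ ($Y = \frac{\left(-4\right) 7 - 5}{9} = \frac{-28 - 5}{9} = \frac{1}{9} \left(-33\right) = - \frac{11}{3} \approx -3.6667$)
$\frac{1}{p{\left(0 \cdot 6 - 2,34 \right)} + \left(\left(-22 - 44\right) + Y\right)^{2}} = \frac{1}{143 + \left(\left(-22 - 44\right) - \frac{11}{3}\right)^{2}} = \frac{1}{143 + \left(-66 - \frac{11}{3}\right)^{2}} = \frac{1}{143 + \left(- \frac{209}{3}\right)^{2}} = \frac{1}{143 + \frac{43681}{9}} = \frac{1}{\frac{44968}{9}} = \frac{9}{44968}$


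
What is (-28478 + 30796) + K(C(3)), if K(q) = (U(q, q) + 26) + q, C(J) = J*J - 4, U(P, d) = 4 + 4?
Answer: 2357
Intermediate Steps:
U(P, d) = 8
C(J) = -4 + J**2 (C(J) = J**2 - 4 = -4 + J**2)
K(q) = 34 + q (K(q) = (8 + 26) + q = 34 + q)
(-28478 + 30796) + K(C(3)) = (-28478 + 30796) + (34 + (-4 + 3**2)) = 2318 + (34 + (-4 + 9)) = 2318 + (34 + 5) = 2318 + 39 = 2357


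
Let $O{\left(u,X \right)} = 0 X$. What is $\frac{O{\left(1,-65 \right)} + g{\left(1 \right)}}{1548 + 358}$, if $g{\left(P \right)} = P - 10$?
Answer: $- \frac{9}{1906} \approx -0.0047219$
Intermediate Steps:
$O{\left(u,X \right)} = 0$
$g{\left(P \right)} = -10 + P$
$\frac{O{\left(1,-65 \right)} + g{\left(1 \right)}}{1548 + 358} = \frac{0 + \left(-10 + 1\right)}{1548 + 358} = \frac{0 - 9}{1906} = \left(-9\right) \frac{1}{1906} = - \frac{9}{1906}$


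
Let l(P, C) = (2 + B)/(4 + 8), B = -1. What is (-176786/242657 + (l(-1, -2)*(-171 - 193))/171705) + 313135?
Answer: 39140612961687748/124996260555 ≈ 3.1313e+5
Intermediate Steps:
l(P, C) = 1/12 (l(P, C) = (2 - 1)/(4 + 8) = 1/12)
(-176786/242657 + (l(-1, -2)*(-171 - 193))/171705) + 313135 = (-176786/242657 + ((-171 - 193)/12)/171705) + 313135 = (-176786*1/242657 + ((1/12)*(-364))*(1/171705)) + 313135 = (-176786/242657 - 91/3*1/171705) + 313135 = (-176786/242657 - 91/515115) + 313135 = -91087202177/124996260555 + 313135 = 39140612961687748/124996260555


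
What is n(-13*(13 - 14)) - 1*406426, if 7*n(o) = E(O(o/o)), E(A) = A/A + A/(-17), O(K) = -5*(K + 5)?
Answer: -48364647/119 ≈ -4.0643e+5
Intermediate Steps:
O(K) = -25 - 5*K (O(K) = -5*(5 + K) = -25 - 5*K)
E(A) = 1 - A/17 (E(A) = 1 + A*(-1/17) = 1 - A/17)
n(o) = 47/119 (n(o) = (1 - (-25 - 5*o/o)/17)/7 = (1 - (-25 - 5*1)/17)/7 = (1 - (-25 - 5)/17)/7 = (1 - 1/17*(-30))/7 = (1 + 30/17)/7 = (⅐)*(47/17) = 47/119)
n(-13*(13 - 14)) - 1*406426 = 47/119 - 1*406426 = 47/119 - 406426 = -48364647/119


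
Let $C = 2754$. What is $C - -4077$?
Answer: $6831$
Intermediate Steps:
$C - -4077 = 2754 - -4077 = 2754 + 4077 = 6831$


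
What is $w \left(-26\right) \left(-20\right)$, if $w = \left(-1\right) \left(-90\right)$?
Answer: $46800$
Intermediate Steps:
$w = 90$
$w \left(-26\right) \left(-20\right) = 90 \left(-26\right) \left(-20\right) = \left(-2340\right) \left(-20\right) = 46800$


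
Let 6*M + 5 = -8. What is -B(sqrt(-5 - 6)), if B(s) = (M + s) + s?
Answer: 13/6 - 2*I*sqrt(11) ≈ 2.1667 - 6.6332*I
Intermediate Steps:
M = -13/6 (M = -5/6 + (1/6)*(-8) = -5/6 - 4/3 = -13/6 ≈ -2.1667)
B(s) = -13/6 + 2*s (B(s) = (-13/6 + s) + s = -13/6 + 2*s)
-B(sqrt(-5 - 6)) = -(-13/6 + 2*sqrt(-5 - 6)) = -(-13/6 + 2*sqrt(-11)) = -(-13/6 + 2*(I*sqrt(11))) = -(-13/6 + 2*I*sqrt(11)) = 13/6 - 2*I*sqrt(11)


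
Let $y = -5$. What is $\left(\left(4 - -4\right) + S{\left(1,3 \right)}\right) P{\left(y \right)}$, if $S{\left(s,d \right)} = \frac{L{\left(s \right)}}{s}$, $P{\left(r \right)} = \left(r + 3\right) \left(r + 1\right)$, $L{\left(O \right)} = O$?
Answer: $72$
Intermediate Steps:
$P{\left(r \right)} = \left(1 + r\right) \left(3 + r\right)$ ($P{\left(r \right)} = \left(3 + r\right) \left(1 + r\right) = \left(1 + r\right) \left(3 + r\right)$)
$S{\left(s,d \right)} = 1$ ($S{\left(s,d \right)} = \frac{s}{s} = 1$)
$\left(\left(4 - -4\right) + S{\left(1,3 \right)}\right) P{\left(y \right)} = \left(\left(4 - -4\right) + 1\right) \left(3 + \left(-5\right)^{2} + 4 \left(-5\right)\right) = \left(\left(4 + 4\right) + 1\right) \left(3 + 25 - 20\right) = \left(8 + 1\right) 8 = 9 \cdot 8 = 72$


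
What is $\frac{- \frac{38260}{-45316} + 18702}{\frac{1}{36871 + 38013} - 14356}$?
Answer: $- \frac{15866760620332}{12179068150287} \approx -1.3028$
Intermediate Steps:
$\frac{- \frac{38260}{-45316} + 18702}{\frac{1}{36871 + 38013} - 14356} = \frac{\left(-38260\right) \left(- \frac{1}{45316}\right) + 18702}{\frac{1}{74884} - 14356} = \frac{\frac{9565}{11329} + 18702}{\frac{1}{74884} - 14356} = \frac{211884523}{11329 \left(- \frac{1075034703}{74884}\right)} = \frac{211884523}{11329} \left(- \frac{74884}{1075034703}\right) = - \frac{15866760620332}{12179068150287}$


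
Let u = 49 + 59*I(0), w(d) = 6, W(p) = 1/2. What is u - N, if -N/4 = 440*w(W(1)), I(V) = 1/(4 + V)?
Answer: 42495/4 ≈ 10624.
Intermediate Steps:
W(p) = ½
u = 255/4 (u = 49 + 59/(4 + 0) = 49 + 59/4 = 255/4 ≈ 63.750)
N = -10560 (N = -1760*6 = -4*2640 = -10560)
u - N = 255/4 - 1*(-10560) = 255/4 + 10560 = 42495/4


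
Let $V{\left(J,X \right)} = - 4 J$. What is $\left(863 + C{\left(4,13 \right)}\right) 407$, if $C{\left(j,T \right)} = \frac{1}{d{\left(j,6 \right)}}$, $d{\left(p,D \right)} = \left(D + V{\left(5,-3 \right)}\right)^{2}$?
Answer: $\frac{68843643}{196} \approx 3.5124 \cdot 10^{5}$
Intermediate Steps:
$d{\left(p,D \right)} = \left(-20 + D\right)^{2}$ ($d{\left(p,D \right)} = \left(D - 20\right)^{2} = \left(-20 + D\right)^{2}$)
$C{\left(j,T \right)} = \frac{1}{196}$ ($C{\left(j,T \right)} = \frac{1}{\left(-20 + 6\right)^{2}} = \frac{1}{\left(-14\right)^{2}} = \frac{1}{196}$)
$\left(863 + C{\left(4,13 \right)}\right) 407 = \left(863 + \frac{1}{196}\right) 407 = \frac{169149}{196} \cdot 407 = \frac{68843643}{196}$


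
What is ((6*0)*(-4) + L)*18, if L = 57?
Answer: 1026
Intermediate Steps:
((6*0)*(-4) + L)*18 = ((6*0)*(-4) + 57)*18 = (0*(-4) + 57)*18 = (0 + 57)*18 = 57*18 = 1026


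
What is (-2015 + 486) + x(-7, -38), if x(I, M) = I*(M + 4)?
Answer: -1291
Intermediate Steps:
x(I, M) = I*(4 + M)
(-2015 + 486) + x(-7, -38) = (-2015 + 486) - 7*(4 - 38) = -1529 - 7*(-34) = -1529 + 238 = -1291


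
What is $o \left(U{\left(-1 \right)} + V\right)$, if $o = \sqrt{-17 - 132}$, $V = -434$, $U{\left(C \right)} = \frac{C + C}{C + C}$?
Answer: $- 433 i \sqrt{149} \approx - 5285.4 i$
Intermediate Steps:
$U{\left(C \right)} = 1$ ($U{\left(C \right)} = \frac{2 C}{2 C} = 2 C \frac{1}{2 C} = 1$)
$o = i \sqrt{149}$ ($o = \sqrt{-149} = i \sqrt{149} \approx 12.207 i$)
$o \left(U{\left(-1 \right)} + V\right) = i \sqrt{149} \left(1 - 434\right) = i \sqrt{149} \left(-433\right) = - 433 i \sqrt{149}$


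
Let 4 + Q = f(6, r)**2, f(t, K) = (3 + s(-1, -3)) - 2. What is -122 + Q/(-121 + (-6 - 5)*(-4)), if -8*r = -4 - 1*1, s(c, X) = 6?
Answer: -9439/77 ≈ -122.58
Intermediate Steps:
r = 5/8 (r = -(-4 - 1*1)/8 = -(-4 - 1)/8 = -1/8*(-5) = 5/8 ≈ 0.62500)
f(t, K) = 7 (f(t, K) = (3 + 6) - 2 = 9 - 2 = 7)
Q = 45 (Q = -4 + 7**2 = -4 + 49 = 45)
-122 + Q/(-121 + (-6 - 5)*(-4)) = -122 + 45/(-121 + (-6 - 5)*(-4)) = -122 + 45/(-121 - 11*(-4)) = -122 + 45/(-121 + 44) = -122 + 45/(-77) = -122 - 1/77*45 = -122 - 45/77 = -9439/77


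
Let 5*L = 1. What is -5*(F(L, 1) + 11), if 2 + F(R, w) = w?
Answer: -50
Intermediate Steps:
L = 1/5 (L = (1/5)*1 = 1/5 ≈ 0.20000)
F(R, w) = -2 + w
-5*(F(L, 1) + 11) = -5*((-2 + 1) + 11) = -5*(-1 + 11) = -5*10 = -50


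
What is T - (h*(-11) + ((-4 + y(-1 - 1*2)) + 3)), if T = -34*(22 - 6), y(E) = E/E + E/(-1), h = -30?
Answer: -877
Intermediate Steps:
y(E) = 1 - E (y(E) = 1 + E*(-1) = 1 - E)
T = -544 (T = -34*16 = -544)
T - (h*(-11) + ((-4 + y(-1 - 1*2)) + 3)) = -544 - (-30*(-11) + ((-4 + (1 - (-1 - 1*2))) + 3)) = -544 - (330 + ((-4 + (1 - (-1 - 2))) + 3)) = -544 - (330 + ((-4 + (1 - 1*(-3))) + 3)) = -544 - (330 + ((-4 + (1 + 3)) + 3)) = -544 - (330 + ((-4 + 4) + 3)) = -544 - (330 + (0 + 3)) = -544 - (330 + 3) = -544 - 1*333 = -544 - 333 = -877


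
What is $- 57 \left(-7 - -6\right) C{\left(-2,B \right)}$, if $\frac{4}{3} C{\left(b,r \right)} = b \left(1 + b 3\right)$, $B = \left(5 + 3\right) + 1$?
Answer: $\frac{855}{2} \approx 427.5$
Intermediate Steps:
$B = 9$ ($B = 8 + 1 = 9$)
$C{\left(b,r \right)} = \frac{3 b \left(1 + 3 b\right)}{4}$ ($C{\left(b,r \right)} = \frac{3 b \left(1 + b 3\right)}{4} = \frac{3 b \left(1 + 3 b\right)}{4}$)
$- 57 \left(-7 - -6\right) C{\left(-2,B \right)} = - 57 \left(-7 - -6\right) \frac{3}{4} \left(-2\right) \left(1 + 3 \left(-2\right)\right) = - 57 \left(-7 + 6\right) \frac{3}{4} \left(-2\right) \left(1 - 6\right) = \left(-57\right) \left(-1\right) \frac{3}{4} \left(-2\right) \left(-5\right) = 57 \cdot \frac{15}{2} = \frac{855}{2}$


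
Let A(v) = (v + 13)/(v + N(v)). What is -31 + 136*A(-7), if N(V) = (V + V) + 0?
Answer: -489/7 ≈ -69.857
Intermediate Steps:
N(V) = 2*V (N(V) = 2*V + 0 = 2*V)
A(v) = (13 + v)/(3*v) (A(v) = (v + 13)/(v + 2*v) = (13 + v)/((3*v)) = (13 + v)*(1/(3*v)) = (13 + v)/(3*v))
-31 + 136*A(-7) = -31 + 136*((⅓)*(13 - 7)/(-7)) = -31 + 136*((⅓)*(-⅐)*6) = -31 + 136*(-2/7) = -31 - 272/7 = -489/7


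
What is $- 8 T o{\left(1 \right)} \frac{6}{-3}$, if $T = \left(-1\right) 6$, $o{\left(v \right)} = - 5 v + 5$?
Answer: $0$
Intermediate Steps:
$o{\left(v \right)} = 5 - 5 v$
$T = -6$
$- 8 T o{\left(1 \right)} \frac{6}{-3} = - 8 - 6 \left(5 - 5\right) \frac{6}{-3} = - 8 - 6 \left(5 - 5\right) 6 \left(- \frac{1}{3}\right) = - 8 \left(-6\right) 0 \left(-2\right) = - 8 \cdot 0 \left(-2\right) = \left(-8\right) 0 = 0$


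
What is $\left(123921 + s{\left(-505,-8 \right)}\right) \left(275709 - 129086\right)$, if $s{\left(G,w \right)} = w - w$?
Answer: $18169668783$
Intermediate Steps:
$s{\left(G,w \right)} = 0$
$\left(123921 + s{\left(-505,-8 \right)}\right) \left(275709 - 129086\right) = \left(123921 + 0\right) \left(275709 - 129086\right) = 123921 \cdot 146623 = 18169668783$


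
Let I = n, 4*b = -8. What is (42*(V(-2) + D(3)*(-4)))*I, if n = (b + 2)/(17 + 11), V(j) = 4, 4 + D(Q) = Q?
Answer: 0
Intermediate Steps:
b = -2 (b = (¼)*(-8) = -2)
D(Q) = -4 + Q
n = 0 (n = (-2 + 2)/(17 + 11) = 0/28 = 0*(1/28) = 0)
I = 0
(42*(V(-2) + D(3)*(-4)))*I = (42*(4 + (-4 + 3)*(-4)))*0 = (42*(4 - 1*(-4)))*0 = (42*(4 + 4))*0 = (42*8)*0 = 336*0 = 0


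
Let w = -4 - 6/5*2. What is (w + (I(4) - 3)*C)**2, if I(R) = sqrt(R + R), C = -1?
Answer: 489/25 + 68*sqrt(2)/5 ≈ 38.793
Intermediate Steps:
I(R) = sqrt(2)*sqrt(R) (I(R) = sqrt(2*R) = sqrt(2)*sqrt(R))
w = -32/5 (w = -4 - 6*1/5*2 = -4 - 6/5*2 = -4 - 12/5 = -32/5 ≈ -6.4000)
(w + (I(4) - 3)*C)**2 = (-32/5 + (sqrt(2)*sqrt(4) - 3)*(-1))**2 = (-32/5 + (sqrt(2)*2 - 3)*(-1))**2 = (-32/5 + (2*sqrt(2) - 3)*(-1))**2 = (-32/5 + (-3 + 2*sqrt(2))*(-1))**2 = (-32/5 + (3 - 2*sqrt(2)))**2 = (-17/5 - 2*sqrt(2))**2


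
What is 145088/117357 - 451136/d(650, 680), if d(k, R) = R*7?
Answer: -933095512/9975345 ≈ -93.540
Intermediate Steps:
d(k, R) = 7*R
145088/117357 - 451136/d(650, 680) = 145088/117357 - 451136/(7*680) = 145088*(1/117357) - 451136/4760 = 145088/117357 - 451136*1/4760 = 145088/117357 - 8056/85 = -933095512/9975345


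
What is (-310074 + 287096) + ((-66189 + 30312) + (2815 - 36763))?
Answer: -92803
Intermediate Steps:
(-310074 + 287096) + ((-66189 + 30312) + (2815 - 36763)) = -22978 + (-35877 - 33948) = -22978 - 69825 = -92803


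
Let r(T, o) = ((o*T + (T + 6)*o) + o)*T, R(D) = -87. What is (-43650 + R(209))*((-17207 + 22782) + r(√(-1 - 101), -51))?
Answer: -698873523 + 15614109*I*√102 ≈ -6.9887e+8 + 1.5769e+8*I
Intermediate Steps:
r(T, o) = T*(o + T*o + o*(6 + T)) (r(T, o) = ((T*o + (6 + T)*o) + o)*T = ((T*o + o*(6 + T)) + o)*T = (o + T*o + o*(6 + T))*T = T*(o + T*o + o*(6 + T)))
(-43650 + R(209))*((-17207 + 22782) + r(√(-1 - 101), -51)) = (-43650 - 87)*((-17207 + 22782) + √(-1 - 101)*(-51)*(7 + 2*√(-1 - 101))) = -43737*(5575 + √(-102)*(-51)*(7 + 2*√(-102))) = -43737*(5575 + (I*√102)*(-51)*(7 + 2*(I*√102))) = -43737*(5575 + (I*√102)*(-51)*(7 + 2*I*√102)) = -43737*(5575 - 51*I*√102*(7 + 2*I*√102)) = -243833775 + 2230587*I*√102*(7 + 2*I*√102)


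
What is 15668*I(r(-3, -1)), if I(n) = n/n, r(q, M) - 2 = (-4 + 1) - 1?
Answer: 15668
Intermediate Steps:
r(q, M) = -2 (r(q, M) = 2 + ((-4 + 1) - 1) = 2 + (-3 - 1) = 2 - 4 = -2)
I(n) = 1
15668*I(r(-3, -1)) = 15668*1 = 15668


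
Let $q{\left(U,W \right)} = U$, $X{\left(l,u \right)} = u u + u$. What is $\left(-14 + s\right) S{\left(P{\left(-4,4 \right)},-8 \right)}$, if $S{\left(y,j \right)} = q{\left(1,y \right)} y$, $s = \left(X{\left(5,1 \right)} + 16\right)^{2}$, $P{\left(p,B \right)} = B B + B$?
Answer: $6200$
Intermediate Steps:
$P{\left(p,B \right)} = B + B^{2}$ ($P{\left(p,B \right)} = B^{2} + B = B + B^{2}$)
$X{\left(l,u \right)} = u + u^{2}$ ($X{\left(l,u \right)} = u^{2} + u = u + u^{2}$)
$s = 324$ ($s = \left(1 \left(1 + 1\right) + 16\right)^{2} = \left(1 \cdot 2 + 16\right)^{2} = \left(2 + 16\right)^{2} = 18^{2} = 324$)
$S{\left(y,j \right)} = y$ ($S{\left(y,j \right)} = 1 y = y$)
$\left(-14 + s\right) S{\left(P{\left(-4,4 \right)},-8 \right)} = \left(-14 + 324\right) 4 \left(1 + 4\right) = 310 \cdot 4 \cdot 5 = 310 \cdot 20 = 6200$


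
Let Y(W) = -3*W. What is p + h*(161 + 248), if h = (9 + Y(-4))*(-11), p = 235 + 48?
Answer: -94196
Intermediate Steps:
p = 283
h = -231 (h = (9 - 3*(-4))*(-11) = (9 + 12)*(-11) = 21*(-11) = -231)
p + h*(161 + 248) = 283 - 231*(161 + 248) = 283 - 231*409 = 283 - 94479 = -94196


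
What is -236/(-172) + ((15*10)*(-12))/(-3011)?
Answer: 255049/129473 ≈ 1.9699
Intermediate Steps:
-236/(-172) + ((15*10)*(-12))/(-3011) = -236*(-1/172) + (150*(-12))*(-1/3011) = 59/43 - 1800*(-1/3011) = 59/43 + 1800/3011 = 255049/129473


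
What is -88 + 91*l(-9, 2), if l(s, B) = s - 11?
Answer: -1908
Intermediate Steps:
l(s, B) = -11 + s
-88 + 91*l(-9, 2) = -88 + 91*(-11 - 9) = -88 + 91*(-20) = -88 - 1820 = -1908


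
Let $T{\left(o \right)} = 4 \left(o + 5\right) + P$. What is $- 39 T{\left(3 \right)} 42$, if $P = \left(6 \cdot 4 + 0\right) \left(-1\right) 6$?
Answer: $183456$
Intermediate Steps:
$P = -144$ ($P = \left(24 + 0\right) \left(-1\right) 6 = 24 \left(-1\right) 6 = \left(-24\right) 6 = -144$)
$T{\left(o \right)} = -124 + 4 o$ ($T{\left(o \right)} = 4 \left(o + 5\right) - 144 = 4 \left(5 + o\right) - 144 = \left(20 + 4 o\right) - 144 = -124 + 4 o$)
$- 39 T{\left(3 \right)} 42 = - 39 \left(-124 + 4 \cdot 3\right) 42 = - 39 \left(-124 + 12\right) 42 = \left(-39\right) \left(-112\right) 42 = 4368 \cdot 42 = 183456$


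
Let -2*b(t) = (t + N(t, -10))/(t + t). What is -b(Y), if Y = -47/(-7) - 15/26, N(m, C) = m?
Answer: ½ ≈ 0.50000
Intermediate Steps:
Y = 1117/182 (Y = -47*(-⅐) - 15*1/26 = 47/7 - 15/26 = 1117/182 ≈ 6.1374)
b(t) = -½ (b(t) = -(t + t)/(2*(t + t)) = -2*t/(2*(2*t)) = -2*t*1/(2*t)/2 = -½*1 = -½)
-b(Y) = -1*(-½) = ½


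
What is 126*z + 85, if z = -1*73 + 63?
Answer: -1175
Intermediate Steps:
z = -10 (z = -73 + 63 = -10)
126*z + 85 = 126*(-10) + 85 = -1260 + 85 = -1175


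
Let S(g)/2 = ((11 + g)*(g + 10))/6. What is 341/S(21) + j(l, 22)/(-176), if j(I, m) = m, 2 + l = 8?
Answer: 29/32 ≈ 0.90625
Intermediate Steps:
l = 6 (l = -2 + 8 = 6)
S(g) = (10 + g)*(11 + g)/3 (S(g) = 2*(((11 + g)*(g + 10))/6) = 2*(((11 + g)*(10 + g))*(⅙)) = 2*(((10 + g)*(11 + g))*(⅙)) = 2*((10 + g)*(11 + g)/6) = (10 + g)*(11 + g)/3)
341/S(21) + j(l, 22)/(-176) = 341/(110/3 + 7*21 + (⅓)*21²) + 22/(-176) = 341/(110/3 + 147 + (⅓)*441) + 22*(-1/176) = 341/(110/3 + 147 + 147) - ⅛ = 341/(992/3) - ⅛ = 341*(3/992) - ⅛ = 33/32 - ⅛ = 29/32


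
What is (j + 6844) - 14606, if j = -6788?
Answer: -14550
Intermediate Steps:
(j + 6844) - 14606 = (-6788 + 6844) - 14606 = 56 - 14606 = -14550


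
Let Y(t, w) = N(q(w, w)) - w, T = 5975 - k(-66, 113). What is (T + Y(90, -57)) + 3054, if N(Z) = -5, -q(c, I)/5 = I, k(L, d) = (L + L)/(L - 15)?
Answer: 245143/27 ≈ 9079.4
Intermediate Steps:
k(L, d) = 2*L/(-15 + L) (k(L, d) = (2*L)/(-15 + L) = 2*L/(-15 + L))
q(c, I) = -5*I
T = 161281/27 (T = 5975 - 2*(-66)/(-15 - 66) = 5975 - 2*(-66)/(-81) = 5975 - 2*(-66)*(-1)/81 = 5975 - 1*44/27 = 5975 - 44/27 = 161281/27 ≈ 5973.4)
Y(t, w) = -5 - w
(T + Y(90, -57)) + 3054 = (161281/27 + (-5 - 1*(-57))) + 3054 = (161281/27 + (-5 + 57)) + 3054 = (161281/27 + 52) + 3054 = 162685/27 + 3054 = 245143/27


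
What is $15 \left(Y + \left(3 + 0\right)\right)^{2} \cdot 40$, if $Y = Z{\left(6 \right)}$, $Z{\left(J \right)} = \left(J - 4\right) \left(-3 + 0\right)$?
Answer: $5400$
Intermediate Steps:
$Z{\left(J \right)} = 12 - 3 J$ ($Z{\left(J \right)} = \left(-4 + J\right) \left(-3\right) = 12 - 3 J$)
$Y = -6$ ($Y = 12 - 18 = -6$)
$15 \left(Y + \left(3 + 0\right)\right)^{2} \cdot 40 = 15 \left(-6 + \left(3 + 0\right)\right)^{2} \cdot 40 = 15 \left(-6 + 3\right)^{2} \cdot 40 = 15 \left(-3\right)^{2} \cdot 40 = 15 \cdot 9 \cdot 40 = 135 \cdot 40 = 5400$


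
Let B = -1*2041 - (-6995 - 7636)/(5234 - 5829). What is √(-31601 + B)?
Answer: I*√11918814495/595 ≈ 183.48*I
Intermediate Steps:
B = -1229026/595 (B = -2041 - (-14631)/(-595) = -2041 - (-14631)*(-1)/595 = -2041 - 1*14631/595 = -2041 - 14631/595 = -1229026/595 ≈ -2065.6)
√(-31601 + B) = √(-31601 - 1229026/595) = √(-20031621/595) = I*√11918814495/595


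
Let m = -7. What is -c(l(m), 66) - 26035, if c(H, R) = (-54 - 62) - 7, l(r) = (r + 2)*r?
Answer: -25912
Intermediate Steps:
l(r) = r*(2 + r) (l(r) = (2 + r)*r = r*(2 + r))
c(H, R) = -123 (c(H, R) = -116 - 7 = -123)
-c(l(m), 66) - 26035 = -1*(-123) - 26035 = 123 - 26035 = -25912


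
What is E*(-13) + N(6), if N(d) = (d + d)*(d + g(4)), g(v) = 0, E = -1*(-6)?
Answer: -6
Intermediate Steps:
E = 6
N(d) = 2*d² (N(d) = (d + d)*(d + 0) = (2*d)*d = 2*d²)
E*(-13) + N(6) = 6*(-13) + 2*6² = -78 + 2*36 = -78 + 72 = -6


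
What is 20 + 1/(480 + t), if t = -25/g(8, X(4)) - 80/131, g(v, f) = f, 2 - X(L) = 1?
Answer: 1190631/59525 ≈ 20.002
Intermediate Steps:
X(L) = 1 (X(L) = 2 - 1*1 = 2 - 1 = 1)
t = -3355/131 (t = -25/1 - 80/131 = -25*1 - 80*1/131 = -25 - 80/131 = -3355/131 ≈ -25.611)
20 + 1/(480 + t) = 20 + 1/(480 - 3355/131) = 20 + 1/(59525/131) = 20 + 131/59525 = 1190631/59525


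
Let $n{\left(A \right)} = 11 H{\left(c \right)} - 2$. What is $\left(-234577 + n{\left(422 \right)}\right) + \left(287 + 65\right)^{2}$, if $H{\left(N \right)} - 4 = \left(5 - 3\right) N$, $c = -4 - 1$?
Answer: $-110741$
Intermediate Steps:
$c = -5$
$H{\left(N \right)} = 4 + 2 N$ ($H{\left(N \right)} = 4 + \left(5 - 3\right) N = 4 + 2 N$)
$n{\left(A \right)} = -68$ ($n{\left(A \right)} = 11 \left(4 + 2 \left(-5\right)\right) - 2 = 11 \left(4 - 10\right) - 2 = 11 \left(-6\right) - 2 = -66 - 2 = -68$)
$\left(-234577 + n{\left(422 \right)}\right) + \left(287 + 65\right)^{2} = \left(-234577 - 68\right) + \left(287 + 65\right)^{2} = -234645 + 352^{2} = -234645 + 123904 = -110741$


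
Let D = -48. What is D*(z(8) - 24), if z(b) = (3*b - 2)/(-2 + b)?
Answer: 976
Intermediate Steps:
z(b) = (-2 + 3*b)/(-2 + b)
D*(z(8) - 24) = -48*((-2 + 3*8)/(-2 + 8) - 24) = -48*((-2 + 24)/6 - 24) = -48*((⅙)*22 - 24) = -48*(11/3 - 24) = -48*(-61/3) = 976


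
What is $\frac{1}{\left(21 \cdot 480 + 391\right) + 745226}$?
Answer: $\frac{1}{755697} \approx 1.3233 \cdot 10^{-6}$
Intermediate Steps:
$\frac{1}{\left(21 \cdot 480 + 391\right) + 745226} = \frac{1}{\left(10080 + 391\right) + 745226} = \frac{1}{10471 + 745226} = \frac{1}{755697}$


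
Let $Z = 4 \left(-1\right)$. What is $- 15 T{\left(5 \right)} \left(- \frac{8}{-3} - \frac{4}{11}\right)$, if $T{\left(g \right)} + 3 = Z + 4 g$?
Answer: $- \frac{4940}{11} \approx -449.09$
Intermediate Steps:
$Z = -4$
$T{\left(g \right)} = -7 + 4 g$ ($T{\left(g \right)} = -3 + \left(-4 + 4 g\right) = -7 + 4 g$)
$- 15 T{\left(5 \right)} \left(- \frac{8}{-3} - \frac{4}{11}\right) = - 15 \left(-7 + 4 \cdot 5\right) \left(- \frac{8}{-3} - \frac{4}{11}\right) = - 15 \left(-7 + 20\right) \left(\left(-8\right) \left(- \frac{1}{3}\right) - \frac{4}{11}\right) = \left(-15\right) 13 \left(\frac{8}{3} - \frac{4}{11}\right) = \left(-195\right) \frac{76}{33} = - \frac{4940}{11}$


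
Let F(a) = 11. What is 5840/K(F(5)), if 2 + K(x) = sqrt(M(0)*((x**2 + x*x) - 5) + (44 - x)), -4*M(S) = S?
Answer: 11680/29 + 5840*sqrt(33)/29 ≈ 1559.6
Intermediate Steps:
M(S) = -S/4
K(x) = -2 + sqrt(44 - x) (K(x) = -2 + sqrt((-1/4*0)*((x**2 + x*x) - 5) + (44 - x)) = -2 + sqrt(0*((x**2 + x**2) - 5) + (44 - x)) = -2 + sqrt(0*(2*x**2 - 5) + (44 - x)) = -2 + sqrt(0*(-5 + 2*x**2) + (44 - x)) = -2 + sqrt(0 + (44 - x)) = -2 + sqrt(44 - x))
5840/K(F(5)) = 5840/(-2 + sqrt(44 - 1*11)) = 5840/(-2 + sqrt(44 - 11)) = 5840/(-2 + sqrt(33))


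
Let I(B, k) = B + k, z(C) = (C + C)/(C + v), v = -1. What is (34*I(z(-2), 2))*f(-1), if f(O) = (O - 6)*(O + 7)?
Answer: -4760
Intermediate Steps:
f(O) = (-6 + O)*(7 + O)
z(C) = 2*C/(-1 + C) (z(C) = (C + C)/(C - 1) = (2*C)/(-1 + C) = 2*C/(-1 + C))
(34*I(z(-2), 2))*f(-1) = (34*(2*(-2)/(-1 - 2) + 2))*(-42 - 1 + (-1)²) = (34*(2*(-2)/(-3) + 2))*(-42 - 1 + 1) = (34*(2*(-2)*(-⅓) + 2))*(-42) = (34*(4/3 + 2))*(-42) = (34*(10/3))*(-42) = (340/3)*(-42) = -4760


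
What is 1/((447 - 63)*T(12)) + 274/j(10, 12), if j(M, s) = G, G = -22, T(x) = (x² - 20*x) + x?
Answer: -4419083/354816 ≈ -12.455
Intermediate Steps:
T(x) = x² - 19*x
j(M, s) = -22
1/((447 - 63)*T(12)) + 274/j(10, 12) = 1/((447 - 63)*((12*(-19 + 12)))) + 274/(-22) = 1/(384*((12*(-7)))) + 274*(-1/22) = (1/384)/(-84) - 137/11 = (1/384)*(-1/84) - 137/11 = -1/32256 - 137/11 = -4419083/354816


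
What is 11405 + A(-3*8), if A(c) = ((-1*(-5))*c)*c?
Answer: 14285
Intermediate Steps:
A(c) = 5*c² (A(c) = (5*c)*c = 5*c²)
11405 + A(-3*8) = 11405 + 5*(-3*8)² = 11405 + 5*(-24)² = 11405 + 5*576 = 11405 + 2880 = 14285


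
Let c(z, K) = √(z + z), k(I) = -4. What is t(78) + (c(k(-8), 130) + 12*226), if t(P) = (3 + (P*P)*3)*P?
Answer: 1426602 + 2*I*√2 ≈ 1.4266e+6 + 2.8284*I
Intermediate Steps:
t(P) = P*(3 + 3*P²) (t(P) = (3 + P²*3)*P = (3 + 3*P²)*P = P*(3 + 3*P²))
c(z, K) = √2*√z (c(z, K) = √(2*z) = √2*√z)
t(78) + (c(k(-8), 130) + 12*226) = 3*78*(1 + 78²) + (√2*√(-4) + 12*226) = 3*78*(1 + 6084) + (√2*(2*I) + 2712) = 3*78*6085 + (2*I*√2 + 2712) = 1423890 + (2712 + 2*I*√2) = 1426602 + 2*I*√2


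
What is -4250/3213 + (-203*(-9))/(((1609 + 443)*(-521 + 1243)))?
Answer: -13705211/10370808 ≈ -1.3215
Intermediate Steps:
-4250/3213 + (-203*(-9))/(((1609 + 443)*(-521 + 1243))) = -4250*1/3213 + 1827/((2052*722)) = -250/189 + 1827/1481544 = -250/189 + 1827*(1/1481544) = -250/189 + 203/164616 = -13705211/10370808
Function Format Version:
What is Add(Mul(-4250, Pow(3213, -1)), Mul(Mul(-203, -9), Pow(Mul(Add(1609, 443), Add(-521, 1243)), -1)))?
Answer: Rational(-13705211, 10370808) ≈ -1.3215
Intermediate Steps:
Add(Mul(-4250, Pow(3213, -1)), Mul(Mul(-203, -9), Pow(Mul(Add(1609, 443), Add(-521, 1243)), -1))) = Add(Mul(-4250, Rational(1, 3213)), Mul(1827, Pow(Mul(2052, 722), -1))) = Add(Rational(-250, 189), Mul(1827, Pow(1481544, -1))) = Add(Rational(-250, 189), Mul(1827, Rational(1, 1481544))) = Add(Rational(-250, 189), Rational(203, 164616)) = Rational(-13705211, 10370808)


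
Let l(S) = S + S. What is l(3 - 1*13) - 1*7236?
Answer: -7256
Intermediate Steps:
l(S) = 2*S
l(3 - 1*13) - 1*7236 = 2*(3 - 1*13) - 1*7236 = 2*(3 - 13) - 7236 = 2*(-10) - 7236 = -20 - 7236 = -7256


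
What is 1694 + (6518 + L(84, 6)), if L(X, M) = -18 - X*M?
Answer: 7690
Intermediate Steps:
L(X, M) = -18 - M*X
1694 + (6518 + L(84, 6)) = 1694 + (6518 + (-18 - 1*6*84)) = 1694 + (6518 + (-18 - 504)) = 1694 + (6518 - 522) = 1694 + 5996 = 7690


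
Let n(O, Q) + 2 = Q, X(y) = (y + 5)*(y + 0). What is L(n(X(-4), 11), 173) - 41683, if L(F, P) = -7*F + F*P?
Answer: -40189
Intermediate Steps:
X(y) = y*(5 + y) (X(y) = (5 + y)*y = y*(5 + y))
n(O, Q) = -2 + Q
L(n(X(-4), 11), 173) - 41683 = (-2 + 11)*(-7 + 173) - 41683 = 9*166 - 41683 = 1494 - 41683 = -40189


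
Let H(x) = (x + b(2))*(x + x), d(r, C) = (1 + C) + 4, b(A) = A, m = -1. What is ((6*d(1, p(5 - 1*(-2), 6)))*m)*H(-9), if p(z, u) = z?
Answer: -9072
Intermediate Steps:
d(r, C) = 5 + C
H(x) = 2*x*(2 + x) (H(x) = (x + 2)*(x + x) = (2 + x)*(2*x) = 2*x*(2 + x))
((6*d(1, p(5 - 1*(-2), 6)))*m)*H(-9) = ((6*(5 + (5 - 1*(-2))))*(-1))*(2*(-9)*(2 - 9)) = ((6*(5 + (5 + 2)))*(-1))*(2*(-9)*(-7)) = ((6*(5 + 7))*(-1))*126 = ((6*12)*(-1))*126 = (72*(-1))*126 = -72*126 = -9072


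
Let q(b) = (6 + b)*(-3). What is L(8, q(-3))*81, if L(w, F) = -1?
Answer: -81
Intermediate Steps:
q(b) = -18 - 3*b
L(8, q(-3))*81 = -1*81 = -81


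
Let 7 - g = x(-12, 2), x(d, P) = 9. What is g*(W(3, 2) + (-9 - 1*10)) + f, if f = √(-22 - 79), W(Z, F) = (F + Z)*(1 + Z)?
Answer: -2 + I*√101 ≈ -2.0 + 10.05*I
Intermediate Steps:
W(Z, F) = (1 + Z)*(F + Z)
g = -2 (g = 7 - 1*9 = 7 - 9 = -2)
f = I*√101 (f = √(-101) = I*√101 ≈ 10.05*I)
g*(W(3, 2) + (-9 - 1*10)) + f = -2*((2 + 3 + 3² + 2*3) + (-9 - 1*10)) + I*√101 = -2*((2 + 3 + 9 + 6) + (-9 - 10)) + I*√101 = -2*(20 - 19) + I*√101 = -2*1 + I*√101 = -2 + I*√101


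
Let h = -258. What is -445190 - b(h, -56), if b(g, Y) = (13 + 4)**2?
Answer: -445479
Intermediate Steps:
b(g, Y) = 289 (b(g, Y) = 17**2 = 289)
-445190 - b(h, -56) = -445190 - 1*289 = -445190 - 289 = -445479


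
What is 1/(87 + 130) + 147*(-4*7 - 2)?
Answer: -956969/217 ≈ -4410.0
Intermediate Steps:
1/(87 + 130) + 147*(-4*7 - 2) = 1/217 + 147*(-28 - 2) = 1/217 + 147*(-30) = 1/217 - 4410 = -956969/217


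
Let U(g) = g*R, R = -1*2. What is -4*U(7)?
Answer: 56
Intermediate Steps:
R = -2
U(g) = -2*g (U(g) = g*(-2) = -2*g)
-4*U(7) = -(-8)*7 = -4*(-14) = 56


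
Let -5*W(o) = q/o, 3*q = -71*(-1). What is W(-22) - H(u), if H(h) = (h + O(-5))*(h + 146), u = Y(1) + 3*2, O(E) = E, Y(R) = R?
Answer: -100909/330 ≈ -305.78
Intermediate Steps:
q = 71/3 (q = (-71*(-1))/3 = (1/3)*71 = 71/3 ≈ 23.667)
u = 7 (u = 1 + 3*2 = 1 + 6 = 7)
W(o) = -71/(15*o)
H(h) = (-5 + h)*(146 + h) (H(h) = (h - 5)*(h + 146) = (-5 + h)*(146 + h))
W(-22) - H(u) = -71/15/(-22) - (-730 + 7**2 + 141*7) = -71/15*(-1/22) - (-730 + 49 + 987) = 71/330 - 1*306 = 71/330 - 306 = -100909/330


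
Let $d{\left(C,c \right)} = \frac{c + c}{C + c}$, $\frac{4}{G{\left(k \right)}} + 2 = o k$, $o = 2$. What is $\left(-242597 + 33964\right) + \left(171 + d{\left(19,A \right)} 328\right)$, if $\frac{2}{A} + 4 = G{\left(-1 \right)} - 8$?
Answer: $- \frac{51074502}{245} \approx -2.0847 \cdot 10^{5}$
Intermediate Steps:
$G{\left(k \right)} = \frac{4}{-2 + 2 k}$
$A = - \frac{2}{13}$ ($A = \frac{2}{-4 - \left(8 - \frac{2}{-1 - 1}\right)} = \frac{2}{-4 - \left(8 - \frac{2}{-2}\right)} = \frac{2}{-4 + \left(2 \left(- \frac{1}{2}\right) - 8\right)} = \frac{2}{-4 - 9} = \frac{2}{-13} = 2 \left(- \frac{1}{13}\right) = - \frac{2}{13} \approx -0.15385$)
$d{\left(C,c \right)} = \frac{2 c}{C + c}$
$\left(-242597 + 33964\right) + \left(171 + d{\left(19,A \right)} 328\right) = \left(-242597 + 33964\right) + \left(171 + 2 \left(- \frac{2}{13}\right) \frac{1}{19 - \frac{2}{13}} \cdot 328\right) = -208633 + \left(171 + 2 \left(- \frac{2}{13}\right) \frac{1}{\frac{245}{13}} \cdot 328\right) = -208633 + \left(171 + 2 \left(- \frac{2}{13}\right) \frac{13}{245} \cdot 328\right) = -208633 + \left(171 - \frac{1312}{245}\right) = -208633 + \frac{40583}{245} = - \frac{51074502}{245}$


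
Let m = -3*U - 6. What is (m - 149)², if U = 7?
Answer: 30976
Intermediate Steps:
m = -27 (m = -3*7 - 6 = -21 - 6 = -27)
(m - 149)² = (-27 - 149)² = (-176)² = 30976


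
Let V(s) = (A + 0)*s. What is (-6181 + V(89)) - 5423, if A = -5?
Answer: -12049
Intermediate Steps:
V(s) = -5*s (V(s) = (-5 + 0)*s = -5*s)
(-6181 + V(89)) - 5423 = (-6181 - 5*89) - 5423 = (-6181 - 445) - 5423 = -6626 - 5423 = -12049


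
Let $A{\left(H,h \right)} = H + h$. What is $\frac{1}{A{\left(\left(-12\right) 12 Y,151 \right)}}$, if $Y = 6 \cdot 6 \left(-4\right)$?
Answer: $\frac{1}{20887} \approx 4.7877 \cdot 10^{-5}$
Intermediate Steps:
$Y = -144$ ($Y = 36 \left(-4\right) = -144$)
$\frac{1}{A{\left(\left(-12\right) 12 Y,151 \right)}} = \frac{1}{\left(-12\right) 12 \left(-144\right) + 151} = \frac{1}{\left(-144\right) \left(-144\right) + 151} = \frac{1}{20736 + 151} = \frac{1}{20887}$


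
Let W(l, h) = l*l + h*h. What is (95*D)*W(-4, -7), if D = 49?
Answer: 302575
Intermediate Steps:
W(l, h) = h**2 + l**2 (W(l, h) = l**2 + h**2 = h**2 + l**2)
(95*D)*W(-4, -7) = (95*49)*((-7)**2 + (-4)**2) = 4655*(49 + 16) = 4655*65 = 302575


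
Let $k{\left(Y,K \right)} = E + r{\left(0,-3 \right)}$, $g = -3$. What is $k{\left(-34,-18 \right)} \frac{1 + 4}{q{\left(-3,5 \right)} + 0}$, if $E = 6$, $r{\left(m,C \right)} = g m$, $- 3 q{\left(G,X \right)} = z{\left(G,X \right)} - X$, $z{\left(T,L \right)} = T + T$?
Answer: $\frac{90}{11} \approx 8.1818$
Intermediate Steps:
$z{\left(T,L \right)} = 2 T$
$q{\left(G,X \right)} = - \frac{2 G}{3} + \frac{X}{3}$ ($q{\left(G,X \right)} = - \frac{2 G - X}{3} = - \frac{- X + 2 G}{3} = - \frac{2 G}{3} + \frac{X}{3}$)
$r{\left(m,C \right)} = - 3 m$
$k{\left(Y,K \right)} = 6$ ($k{\left(Y,K \right)} = 6 - 0 = 6 + 0 = 6$)
$k{\left(-34,-18 \right)} \frac{1 + 4}{q{\left(-3,5 \right)} + 0} = 6 \frac{1 + 4}{\left(\left(- \frac{2}{3}\right) \left(-3\right) + \frac{1}{3} \cdot 5\right) + 0} = 6 \frac{5}{\left(2 + \frac{5}{3}\right) + 0} = 6 \frac{5}{\frac{11}{3} + 0} = 6 \frac{5}{\frac{11}{3}} = 6 \cdot 5 \cdot \frac{3}{11} = 6 \cdot \frac{15}{11} = \frac{90}{11}$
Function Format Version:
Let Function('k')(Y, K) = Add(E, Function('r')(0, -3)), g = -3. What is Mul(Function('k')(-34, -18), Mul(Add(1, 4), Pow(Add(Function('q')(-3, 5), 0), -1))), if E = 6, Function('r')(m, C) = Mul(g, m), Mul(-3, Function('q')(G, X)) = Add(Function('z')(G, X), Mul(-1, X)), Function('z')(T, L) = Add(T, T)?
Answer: Rational(90, 11) ≈ 8.1818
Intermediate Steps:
Function('z')(T, L) = Mul(2, T)
Function('q')(G, X) = Add(Mul(Rational(-2, 3), G), Mul(Rational(1, 3), X)) (Function('q')(G, X) = Mul(Rational(-1, 3), Add(Mul(2, G), Mul(-1, X))) = Mul(Rational(-1, 3), Add(Mul(-1, X), Mul(2, G))) = Add(Mul(Rational(-2, 3), G), Mul(Rational(1, 3), X)))
Function('r')(m, C) = Mul(-3, m)
Function('k')(Y, K) = 6 (Function('k')(Y, K) = Add(6, Mul(-3, 0)) = Add(6, 0) = 6)
Mul(Function('k')(-34, -18), Mul(Add(1, 4), Pow(Add(Function('q')(-3, 5), 0), -1))) = Mul(6, Mul(Add(1, 4), Pow(Add(Add(Mul(Rational(-2, 3), -3), Mul(Rational(1, 3), 5)), 0), -1))) = Mul(6, Mul(5, Pow(Add(Add(2, Rational(5, 3)), 0), -1))) = Mul(6, Mul(5, Pow(Add(Rational(11, 3), 0), -1))) = Mul(6, Mul(5, Pow(Rational(11, 3), -1))) = Mul(6, Mul(5, Rational(3, 11))) = Mul(6, Rational(15, 11)) = Rational(90, 11)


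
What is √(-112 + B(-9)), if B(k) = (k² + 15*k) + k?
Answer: 5*I*√7 ≈ 13.229*I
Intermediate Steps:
B(k) = k² + 16*k
√(-112 + B(-9)) = √(-112 - 9*(16 - 9)) = √(-112 - 9*7) = √(-112 - 63) = √(-175) = 5*I*√7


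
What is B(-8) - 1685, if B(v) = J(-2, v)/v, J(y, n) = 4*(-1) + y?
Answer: -6737/4 ≈ -1684.3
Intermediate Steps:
J(y, n) = -4 + y
B(v) = -6/v (B(v) = (-4 - 2)/v = -6/v)
B(-8) - 1685 = -6/(-8) - 1685 = -6*(-1/8) - 1685 = 3/4 - 1685 = -6737/4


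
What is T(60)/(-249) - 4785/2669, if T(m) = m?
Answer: -450535/221527 ≈ -2.0338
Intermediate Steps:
T(60)/(-249) - 4785/2669 = 60/(-249) - 4785/2669 = 60*(-1/249) - 4785*1/2669 = -20/83 - 4785/2669 = -450535/221527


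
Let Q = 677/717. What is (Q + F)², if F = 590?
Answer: 179527621849/514089 ≈ 3.4922e+5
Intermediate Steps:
Q = 677/717 (Q = 677*(1/717) = 677/717 ≈ 0.94421)
(Q + F)² = (677/717 + 590)² = (423707/717)² = 179527621849/514089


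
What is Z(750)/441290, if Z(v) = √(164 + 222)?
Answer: √386/441290 ≈ 4.4521e-5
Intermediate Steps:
Z(v) = √386
Z(750)/441290 = √386/441290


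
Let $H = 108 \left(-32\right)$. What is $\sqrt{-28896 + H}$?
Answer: $4 i \sqrt{2022} \approx 179.87 i$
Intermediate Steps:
$H = -3456$
$\sqrt{-28896 + H} = \sqrt{-28896 - 3456} = \sqrt{-32352} = 4 i \sqrt{2022}$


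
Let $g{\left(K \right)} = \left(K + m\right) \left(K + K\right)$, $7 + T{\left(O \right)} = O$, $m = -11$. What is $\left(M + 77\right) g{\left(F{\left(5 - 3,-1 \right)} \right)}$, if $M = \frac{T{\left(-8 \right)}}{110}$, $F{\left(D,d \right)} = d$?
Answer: $\frac{20292}{11} \approx 1844.7$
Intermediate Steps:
$T{\left(O \right)} = -7 + O$
$g{\left(K \right)} = 2 K \left(-11 + K\right)$ ($g{\left(K \right)} = \left(K - 11\right) \left(K + K\right) = \left(-11 + K\right) 2 K = 2 K \left(-11 + K\right)$)
$M = - \frac{3}{22}$ ($M = \frac{-7 - 8}{110} = \left(-15\right) \frac{1}{110} = - \frac{3}{22} \approx -0.13636$)
$\left(M + 77\right) g{\left(F{\left(5 - 3,-1 \right)} \right)} = \left(- \frac{3}{22} + 77\right) 2 \left(-1\right) \left(-11 - 1\right) = \frac{1691 \cdot 2 \left(-1\right) \left(-12\right)}{22} = \frac{1691}{22} \cdot 24 = \frac{20292}{11}$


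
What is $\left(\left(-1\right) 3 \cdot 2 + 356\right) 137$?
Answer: $47950$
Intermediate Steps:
$\left(\left(-1\right) 3 \cdot 2 + 356\right) 137 = \left(\left(-3\right) 2 + 356\right) 137 = \left(-6 + 356\right) 137 = 350 \cdot 137 = 47950$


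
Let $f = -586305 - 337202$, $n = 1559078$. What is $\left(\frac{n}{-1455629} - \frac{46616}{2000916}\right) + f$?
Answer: $- \frac{672450423249166015}{728147839041} \approx -9.2351 \cdot 10^{5}$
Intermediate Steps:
$f = -923507$
$\left(\frac{n}{-1455629} - \frac{46616}{2000916}\right) + f = \left(\frac{1559078}{-1455629} - \frac{46616}{2000916}\right) - 923507 = \left(1559078 \left(- \frac{1}{1455629}\right) - \frac{11654}{500229}\right) - 923507 = \left(- \frac{1559078}{1455629} - \frac{11654}{500229}\right) - 923507 = - \frac{796859929228}{728147839041} - 923507 = - \frac{672450423249166015}{728147839041}$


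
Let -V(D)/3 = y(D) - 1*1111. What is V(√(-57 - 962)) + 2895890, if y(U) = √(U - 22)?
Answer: 2899223 - 3*√(-22 + I*√1019) ≈ 2.8992e+6 - 16.537*I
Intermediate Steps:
y(U) = √(-22 + U)
V(D) = 3333 - 3*√(-22 + D) (V(D) = -3*(√(-22 + D) - 1*1111) = -3*(√(-22 + D) - 1111) = -3*(-1111 + √(-22 + D)) = 3333 - 3*√(-22 + D))
V(√(-57 - 962)) + 2895890 = (3333 - 3*√(-22 + √(-57 - 962))) + 2895890 = (3333 - 3*√(-22 + √(-1019))) + 2895890 = (3333 - 3*√(-22 + I*√1019)) + 2895890 = 2899223 - 3*√(-22 + I*√1019)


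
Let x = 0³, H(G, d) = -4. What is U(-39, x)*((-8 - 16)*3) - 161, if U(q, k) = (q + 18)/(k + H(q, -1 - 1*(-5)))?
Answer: -539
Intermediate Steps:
x = 0
U(q, k) = (18 + q)/(-4 + k) (U(q, k) = (q + 18)/(k - 4) = (18 + q)/(-4 + k))
U(-39, x)*((-8 - 16)*3) - 161 = ((18 - 39)/(-4 + 0))*((-8 - 16)*3) - 161 = (-21/(-4))*(-24*3) - 161 = -¼*(-21)*(-72) - 161 = (21/4)*(-72) - 161 = -378 - 161 = -539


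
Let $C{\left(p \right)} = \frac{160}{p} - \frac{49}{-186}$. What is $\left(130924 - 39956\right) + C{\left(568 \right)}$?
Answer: $\frac{1201330607}{13206} \approx 90969.0$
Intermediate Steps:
$C{\left(p \right)} = \frac{49}{186} + \frac{160}{p}$ ($C{\left(p \right)} = \frac{160}{p} - - \frac{49}{186} = \frac{160}{p} + \frac{49}{186} = \frac{49}{186} + \frac{160}{p}$)
$\left(130924 - 39956\right) + C{\left(568 \right)} = \left(130924 - 39956\right) + \left(\frac{49}{186} + \frac{160}{568}\right) = 90968 + \left(\frac{49}{186} + 160 \cdot \frac{1}{568}\right) = 90968 + \left(\frac{49}{186} + \frac{20}{71}\right) = 90968 + \frac{7199}{13206} = \frac{1201330607}{13206}$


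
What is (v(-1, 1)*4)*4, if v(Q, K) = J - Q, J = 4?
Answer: 80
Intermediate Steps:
v(Q, K) = 4 - Q
(v(-1, 1)*4)*4 = ((4 - 1*(-1))*4)*4 = ((4 + 1)*4)*4 = (5*4)*4 = 20*4 = 80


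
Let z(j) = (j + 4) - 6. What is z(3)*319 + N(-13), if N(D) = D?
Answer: 306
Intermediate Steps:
z(j) = -2 + j (z(j) = (4 + j) - 6 = -2 + j)
z(3)*319 + N(-13) = (-2 + 3)*319 - 13 = 1*319 - 13 = 319 - 13 = 306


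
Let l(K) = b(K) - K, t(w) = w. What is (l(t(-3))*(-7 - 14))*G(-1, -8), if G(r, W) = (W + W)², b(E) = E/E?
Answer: -21504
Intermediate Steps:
b(E) = 1
G(r, W) = 4*W² (G(r, W) = (2*W)² = 4*W²)
l(K) = 1 - K
(l(t(-3))*(-7 - 14))*G(-1, -8) = ((1 - 1*(-3))*(-7 - 14))*(4*(-8)²) = ((1 + 3)*(-21))*(4*64) = (4*(-21))*256 = -84*256 = -21504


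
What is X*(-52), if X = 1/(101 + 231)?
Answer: -13/83 ≈ -0.15663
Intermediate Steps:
X = 1/332 ≈ 0.0030120
X*(-52) = (1/332)*(-52) = -13/83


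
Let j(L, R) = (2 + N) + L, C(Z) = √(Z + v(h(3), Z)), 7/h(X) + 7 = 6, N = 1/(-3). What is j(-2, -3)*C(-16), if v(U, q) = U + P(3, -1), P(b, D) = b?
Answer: -2*I*√5/3 ≈ -1.4907*I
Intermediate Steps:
N = -⅓ ≈ -0.33333
h(X) = -7 (h(X) = 7/(-7 + 6) = 7/(-1) = 7*(-1) = -7)
v(U, q) = 3 + U (v(U, q) = U + 3 = 3 + U)
C(Z) = √(-4 + Z) (C(Z) = √(Z + (3 - 7)) = √(Z - 4) = √(-4 + Z))
j(L, R) = 5/3 + L (j(L, R) = (2 - ⅓) + L = 5/3 + L)
j(-2, -3)*C(-16) = (5/3 - 2)*√(-4 - 16) = -2*I*√5/3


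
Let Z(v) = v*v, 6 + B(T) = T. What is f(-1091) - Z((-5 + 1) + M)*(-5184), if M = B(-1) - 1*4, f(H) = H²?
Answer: 2356681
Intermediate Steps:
B(T) = -6 + T
M = -11 (M = (-6 - 1) - 1*4 = -7 - 4 = -11)
Z(v) = v²
f(-1091) - Z((-5 + 1) + M)*(-5184) = (-1091)² - ((-5 + 1) - 11)²*(-5184) = 1190281 - (-4 - 11)²*(-5184) = 1190281 - (-15)²*(-5184) = 1190281 - 225*(-5184) = 1190281 - 1*(-1166400) = 1190281 + 1166400 = 2356681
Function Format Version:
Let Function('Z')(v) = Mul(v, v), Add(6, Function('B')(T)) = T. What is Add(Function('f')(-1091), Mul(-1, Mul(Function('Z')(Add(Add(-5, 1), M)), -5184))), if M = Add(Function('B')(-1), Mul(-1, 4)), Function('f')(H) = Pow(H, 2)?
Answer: 2356681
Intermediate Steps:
Function('B')(T) = Add(-6, T)
M = -11 (M = Add(Add(-6, -1), Mul(-1, 4)) = Add(-7, -4) = -11)
Function('Z')(v) = Pow(v, 2)
Add(Function('f')(-1091), Mul(-1, Mul(Function('Z')(Add(Add(-5, 1), M)), -5184))) = Add(Pow(-1091, 2), Mul(-1, Mul(Pow(Add(Add(-5, 1), -11), 2), -5184))) = Add(1190281, Mul(-1, Mul(Pow(Add(-4, -11), 2), -5184))) = Add(1190281, Mul(-1, Mul(Pow(-15, 2), -5184))) = Add(1190281, Mul(-1, Mul(225, -5184))) = Add(1190281, Mul(-1, -1166400)) = Add(1190281, 1166400) = 2356681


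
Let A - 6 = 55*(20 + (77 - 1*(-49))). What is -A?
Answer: -8036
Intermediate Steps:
A = 8036 (A = 6 + 55*(20 + (77 - 1*(-49))) = 6 + 55*(20 + (77 + 49)) = 6 + 55*(20 + 126) = 6 + 55*146 = 6 + 8030 = 8036)
-A = -1*8036 = -8036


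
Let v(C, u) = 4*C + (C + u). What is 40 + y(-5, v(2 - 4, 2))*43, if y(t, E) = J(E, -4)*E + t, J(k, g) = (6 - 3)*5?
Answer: -5335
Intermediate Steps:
J(k, g) = 15 (J(k, g) = 3*5 = 15)
v(C, u) = u + 5*C
y(t, E) = t + 15*E (y(t, E) = 15*E + t = t + 15*E)
40 + y(-5, v(2 - 4, 2))*43 = 40 + (-5 + 15*(2 + 5*(2 - 4)))*43 = 40 + (-5 + 15*(2 + 5*(-2)))*43 = 40 + (-5 + 15*(2 - 10))*43 = 40 + (-5 + 15*(-8))*43 = 40 + (-5 - 120)*43 = 40 - 125*43 = 40 - 5375 = -5335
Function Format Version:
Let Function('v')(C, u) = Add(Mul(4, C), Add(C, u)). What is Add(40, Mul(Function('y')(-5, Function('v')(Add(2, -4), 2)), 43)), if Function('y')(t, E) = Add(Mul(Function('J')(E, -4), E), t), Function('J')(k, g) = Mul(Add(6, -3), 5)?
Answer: -5335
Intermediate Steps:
Function('J')(k, g) = 15 (Function('J')(k, g) = Mul(3, 5) = 15)
Function('v')(C, u) = Add(u, Mul(5, C))
Function('y')(t, E) = Add(t, Mul(15, E)) (Function('y')(t, E) = Add(Mul(15, E), t) = Add(t, Mul(15, E)))
Add(40, Mul(Function('y')(-5, Function('v')(Add(2, -4), 2)), 43)) = Add(40, Mul(Add(-5, Mul(15, Add(2, Mul(5, Add(2, -4))))), 43)) = Add(40, Mul(Add(-5, Mul(15, Add(2, Mul(5, -2)))), 43)) = Add(40, Mul(Add(-5, Mul(15, Add(2, -10))), 43)) = Add(40, Mul(Add(-5, Mul(15, -8)), 43)) = Add(40, Mul(Add(-5, -120), 43)) = Add(40, Mul(-125, 43)) = Add(40, -5375) = -5335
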